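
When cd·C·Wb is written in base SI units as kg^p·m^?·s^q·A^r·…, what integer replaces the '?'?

2

C = A·s = s·A (charge = current × time).
Wb = V·s (flux: a volt is a weber per second),
    = kg·m²·s⁻²·A⁻¹.
Combining: cd·C·Wb = cd · (s·A) · (kg·m²·s⁻²·A⁻¹) = kg·m²·s⁻¹·cd.
The exponent of m is 2.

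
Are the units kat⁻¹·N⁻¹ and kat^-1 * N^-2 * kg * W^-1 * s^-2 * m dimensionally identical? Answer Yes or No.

No

Left side:
  kat = mol/s = s⁻¹·mol (catalytic activity).
  So kat⁻¹ = s·mol⁻¹.
  N = kg·m/s² = kg·m·s⁻² (force = mass × acceleration).
  So N⁻¹ = kg⁻¹·m⁻¹·s².
  Combining: kat⁻¹·N⁻¹ = (s·mol⁻¹) · (kg⁻¹·m⁻¹·s²) = kg⁻¹·m⁻¹·s³·mol⁻¹.
Right side:
  kat = mol/s = s⁻¹·mol (catalytic activity).
  So kat⁻¹ = s·mol⁻¹.
  N = kg·m/s² = kg·m·s⁻² (force = mass × acceleration).
  So N⁻² = kg⁻²·m⁻²·s⁴.
  W = J/s (power = energy per time),
      = kg·m²·s⁻³.
  So W⁻¹ = kg⁻¹·m⁻²·s³.
  Combining: kat⁻¹·N⁻²·kg·W⁻¹·s⁻²·m = (s·mol⁻¹) · (kg⁻²·m⁻²·s⁴) · kg · (kg⁻¹·m⁻²·s³) · s⁻² · m = kg⁻²·m⁻³·s⁶·mol⁻¹.
Left is kg⁻¹·m⁻¹·s³·mol⁻¹; right is kg⁻²·m⁻³·s⁶·mol⁻¹ — different.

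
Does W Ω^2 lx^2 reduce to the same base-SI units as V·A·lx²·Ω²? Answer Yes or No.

Left side:
  W = J/s (power = energy per time),
      = kg·m²·s⁻³.
  Ω = V/A (resistance = voltage per current),
      = kg·m²·s⁻³·A⁻².
  So Ω² = kg²·m⁴·s⁻⁶·A⁻⁴.
  lx = lm/m² (illuminance = luminous flux per area),
      = m⁻²·cd.
  So lx² = m⁻⁴·cd².
  Combining: W·Ω²·lx² = (kg·m²·s⁻³) · (kg²·m⁴·s⁻⁶·A⁻⁴) · (m⁻⁴·cd²) = kg³·m²·s⁻⁹·A⁻⁴·cd².
Right side:
  V = W/A (potential = power per current),
      = kg·m²·s⁻³·A⁻¹.
  lx = lm/m² (illuminance = luminous flux per area),
      = m⁻²·cd.
  So lx² = m⁻⁴·cd².
  Ω = V/A (resistance = voltage per current),
      = kg·m²·s⁻³·A⁻².
  So Ω² = kg²·m⁴·s⁻⁶·A⁻⁴.
  Combining: V·A·lx²·Ω² = (kg·m²·s⁻³·A⁻¹) · A · (m⁻⁴·cd²) · (kg²·m⁴·s⁻⁶·A⁻⁴) = kg³·m²·s⁻⁹·A⁻⁴·cd².
Both reduce to kg³·m²·s⁻⁹·A⁻⁴·cd².

Yes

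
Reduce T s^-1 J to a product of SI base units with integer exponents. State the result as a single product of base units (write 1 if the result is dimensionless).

kg²·m²·s⁻⁵·A⁻¹

T = Wb/m² (flux density = flux per area),
    = kg·s⁻²·A⁻¹.
J = N·m (work = force × distance),
    = kg·m²·s⁻².
Combining: T·s⁻¹·J = (kg·s⁻²·A⁻¹) · s⁻¹ · (kg·m²·s⁻²) = kg²·m²·s⁻⁵·A⁻¹.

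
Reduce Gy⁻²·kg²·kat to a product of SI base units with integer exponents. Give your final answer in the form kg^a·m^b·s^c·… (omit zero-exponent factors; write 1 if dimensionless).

Gy = J/kg (absorbed dose = energy per mass),
    = m²·s⁻².
So Gy⁻² = m⁻⁴·s⁴.
kat = mol/s = s⁻¹·mol (catalytic activity).
Combining: Gy⁻²·kg²·kat = (m⁻⁴·s⁴) · kg² · (s⁻¹·mol) = kg²·m⁻⁴·s³·mol.

kg²·m⁻⁴·s³·mol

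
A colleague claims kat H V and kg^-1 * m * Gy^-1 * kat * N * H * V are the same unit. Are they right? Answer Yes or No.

Left side:
  kat = mol/s = s⁻¹·mol (catalytic activity).
  H = Wb/A (inductance = flux per current),
      = kg·m²·s⁻²·A⁻².
  V = W/A (potential = power per current),
      = kg·m²·s⁻³·A⁻¹.
  Combining: kat·H·V = (s⁻¹·mol) · (kg·m²·s⁻²·A⁻²) · (kg·m²·s⁻³·A⁻¹) = kg²·m⁴·s⁻⁶·A⁻³·mol.
Right side:
  Gy = J/kg (absorbed dose = energy per mass),
      = m²·s⁻².
  So Gy⁻¹ = m⁻²·s².
  kat = mol/s = s⁻¹·mol (catalytic activity).
  N = kg·m/s² = kg·m·s⁻² (force = mass × acceleration).
  H = Wb/A (inductance = flux per current),
      = kg·m²·s⁻²·A⁻².
  V = W/A (potential = power per current),
      = kg·m²·s⁻³·A⁻¹.
  Combining: kg⁻¹·m·Gy⁻¹·kat·N·H·V = kg⁻¹ · m · (m⁻²·s²) · (s⁻¹·mol) · (kg·m·s⁻²) · (kg·m²·s⁻²·A⁻²) · (kg·m²·s⁻³·A⁻¹) = kg²·m⁴·s⁻⁶·A⁻³·mol.
Both reduce to kg²·m⁴·s⁻⁶·A⁻³·mol.

Yes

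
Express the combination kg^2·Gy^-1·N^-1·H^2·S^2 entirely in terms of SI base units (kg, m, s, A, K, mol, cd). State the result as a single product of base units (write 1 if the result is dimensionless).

kg·m⁻³·s⁶

Gy = J/kg (absorbed dose = energy per mass),
    = m²·s⁻².
So Gy⁻¹ = m⁻²·s².
N = kg·m/s² = kg·m·s⁻² (force = mass × acceleration).
So N⁻¹ = kg⁻¹·m⁻¹·s².
H = Wb/A (inductance = flux per current),
    = kg·m²·s⁻²·A⁻².
So H² = kg²·m⁴·s⁻⁴·A⁻⁴.
S = 1/Ω (conductance is reciprocal resistance),
    = kg⁻¹·m⁻²·s³·A².
So S² = kg⁻²·m⁻⁴·s⁶·A⁴.
Combining: kg²·Gy⁻¹·N⁻¹·H²·S² = kg² · (m⁻²·s²) · (kg⁻¹·m⁻¹·s²) · (kg²·m⁴·s⁻⁴·A⁻⁴) · (kg⁻²·m⁻⁴·s⁶·A⁴) = kg·m⁻³·s⁶.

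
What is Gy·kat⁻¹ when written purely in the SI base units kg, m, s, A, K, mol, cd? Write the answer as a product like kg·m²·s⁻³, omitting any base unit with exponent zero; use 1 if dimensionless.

Gy = J/kg (absorbed dose = energy per mass),
    = m²·s⁻².
kat = mol/s = s⁻¹·mol (catalytic activity).
So kat⁻¹ = s·mol⁻¹.
Combining: Gy·kat⁻¹ = (m²·s⁻²) · (s·mol⁻¹) = m²·s⁻¹·mol⁻¹.

m²·s⁻¹·mol⁻¹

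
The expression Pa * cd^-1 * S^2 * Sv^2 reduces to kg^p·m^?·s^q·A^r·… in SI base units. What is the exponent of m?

Pa = kg·m⁻¹·s⁻².
S = kg⁻¹·m⁻²·s³·A².
So S² = kg⁻²·m⁻⁴·s⁶·A⁴.
Sv = m²·s⁻².
So Sv² = m⁴·s⁻⁴.
Combining: Pa·cd⁻¹·S²·Sv² = (kg·m⁻¹·s⁻²) · cd⁻¹ · (kg⁻²·m⁻⁴·s⁶·A⁴) · (m⁴·s⁻⁴) = kg⁻¹·m⁻¹·A⁴·cd⁻¹.
The exponent of m is -1.

-1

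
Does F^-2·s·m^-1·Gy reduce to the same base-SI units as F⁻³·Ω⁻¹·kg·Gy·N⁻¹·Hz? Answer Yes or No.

No

Left side:
  F = C/V (capacitance = charge per voltage),
      = A·s/(kg·m²·s⁻³·A⁻¹) (substituting C and V),
      = kg⁻¹·m⁻²·s⁴·A².
  So F⁻² = kg²·m⁴·s⁻⁸·A⁻⁴.
  Gy = J/kg (absorbed dose = energy per mass),
      = m²·s⁻².
  Combining: F⁻²·s·m⁻¹·Gy = (kg²·m⁴·s⁻⁸·A⁻⁴) · s · m⁻¹ · (m²·s⁻²) = kg²·m⁵·s⁻⁹·A⁻⁴.
Right side:
  F = C/V (capacitance = charge per voltage),
      = A·s/(kg·m²·s⁻³·A⁻¹) (substituting C and V),
      = kg⁻¹·m⁻²·s⁴·A².
  So F⁻³ = kg³·m⁶·s⁻¹²·A⁻⁶.
  Ω = V/A (resistance = voltage per current),
      = kg·m²·s⁻³·A⁻².
  So Ω⁻¹ = kg⁻¹·m⁻²·s³·A².
  Gy = J/kg (absorbed dose = energy per mass),
      = m²·s⁻².
  N = kg·m/s² = kg·m·s⁻² (force = mass × acceleration).
  So N⁻¹ = kg⁻¹·m⁻¹·s².
  Hz = 1/s = s⁻¹ (frequency is cycles per second).
  Combining: F⁻³·Ω⁻¹·kg·Gy·N⁻¹·Hz = (kg³·m⁶·s⁻¹²·A⁻⁶) · (kg⁻¹·m⁻²·s³·A²) · kg · (m²·s⁻²) · (kg⁻¹·m⁻¹·s²) · s⁻¹ = kg²·m⁵·s⁻¹⁰·A⁻⁴.
Left is kg²·m⁵·s⁻⁹·A⁻⁴; right is kg²·m⁵·s⁻¹⁰·A⁻⁴ — different.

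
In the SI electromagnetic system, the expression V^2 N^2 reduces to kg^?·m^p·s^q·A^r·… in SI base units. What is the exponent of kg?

4

V = W/A (potential = power per current),
    = kg·m²·s⁻³·A⁻¹.
So V² = kg²·m⁴·s⁻⁶·A⁻².
N = kg·m/s² = kg·m·s⁻² (force = mass × acceleration).
So N² = kg²·m²·s⁻⁴.
Combining: V²·N² = (kg²·m⁴·s⁻⁶·A⁻²) · (kg²·m²·s⁻⁴) = kg⁴·m⁶·s⁻¹⁰·A⁻².
The exponent of kg is 4.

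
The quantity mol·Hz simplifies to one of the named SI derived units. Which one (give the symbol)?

Hz = 1/s = s⁻¹ (frequency is cycles per second).
Combining: mol·Hz = mol · s⁻¹ = s⁻¹·mol.
s⁻¹·mol is the base-SI form of the katal.

kat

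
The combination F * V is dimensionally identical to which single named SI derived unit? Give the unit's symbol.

F = kg⁻¹·m⁻²·s⁴·A².
V = kg·m²·s⁻³·A⁻¹.
Combining: F·V = (kg⁻¹·m⁻²·s⁴·A²) · (kg·m²·s⁻³·A⁻¹) = s·A.
s·A is the base-SI form of the coulomb.

C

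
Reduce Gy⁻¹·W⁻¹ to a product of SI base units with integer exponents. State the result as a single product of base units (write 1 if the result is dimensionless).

Gy = J/kg (absorbed dose = energy per mass),
    = m²·s⁻².
So Gy⁻¹ = m⁻²·s².
W = J/s (power = energy per time),
    = kg·m²·s⁻³.
So W⁻¹ = kg⁻¹·m⁻²·s³.
Combining: Gy⁻¹·W⁻¹ = (m⁻²·s²) · (kg⁻¹·m⁻²·s³) = kg⁻¹·m⁻⁴·s⁵.

kg⁻¹·m⁻⁴·s⁵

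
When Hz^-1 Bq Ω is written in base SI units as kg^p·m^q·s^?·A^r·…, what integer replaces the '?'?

-3

Hz = 1/s = s⁻¹ (frequency is cycles per second).
So Hz⁻¹ = s.
Bq = 1/s = s⁻¹ (activity is decays per second).
Ω = V/A (resistance = voltage per current),
    = kg·m²·s⁻³·A⁻².
Combining: Hz⁻¹·Bq·Ω = s · s⁻¹ · (kg·m²·s⁻³·A⁻²) = kg·m²·s⁻³·A⁻².
The exponent of s is -3.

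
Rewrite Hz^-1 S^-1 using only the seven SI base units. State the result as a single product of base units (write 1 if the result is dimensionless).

kg·m²·s⁻²·A⁻²

Hz = s⁻¹.
So Hz⁻¹ = s.
S = kg⁻¹·m⁻²·s³·A².
So S⁻¹ = kg·m²·s⁻³·A⁻².
Combining: Hz⁻¹·S⁻¹ = s · (kg·m²·s⁻³·A⁻²) = kg·m²·s⁻²·A⁻².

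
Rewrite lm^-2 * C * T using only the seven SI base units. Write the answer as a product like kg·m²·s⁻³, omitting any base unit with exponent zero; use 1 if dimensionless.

lm = cd·sr = cd (luminous flux; sr is dimensionless).
So lm⁻² = cd⁻².
C = A·s = s·A (charge = current × time).
T = Wb/m² (flux density = flux per area),
    = kg·s⁻²·A⁻¹.
Combining: lm⁻²·C·T = cd⁻² · (s·A) · (kg·s⁻²·A⁻¹) = kg·s⁻¹·cd⁻².

kg·s⁻¹·cd⁻²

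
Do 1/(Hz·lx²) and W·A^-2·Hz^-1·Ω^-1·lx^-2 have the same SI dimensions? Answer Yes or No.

Left side:
  Hz = 1/s = s⁻¹ (frequency is cycles per second).
  So Hz⁻¹ = s.
  lx = lm/m² (illuminance = luminous flux per area),
      = m⁻²·cd.
  So lx⁻² = m⁴·cd⁻².
  Combining: Hz⁻¹·lx⁻² = s · (m⁴·cd⁻²) = m⁴·s·cd⁻².
Right side:
  W = J/s (power = energy per time),
      = kg·m²·s⁻³.
  Hz = 1/s = s⁻¹ (frequency is cycles per second).
  So Hz⁻¹ = s.
  Ω = V/A (resistance = voltage per current),
      = kg·m²·s⁻³·A⁻².
  So Ω⁻¹ = kg⁻¹·m⁻²·s³·A².
  lx = lm/m² (illuminance = luminous flux per area),
      = m⁻²·cd.
  So lx⁻² = m⁴·cd⁻².
  Combining: W·A⁻²·Hz⁻¹·Ω⁻¹·lx⁻² = (kg·m²·s⁻³) · A⁻² · s · (kg⁻¹·m⁻²·s³·A²) · (m⁴·cd⁻²) = m⁴·s·cd⁻².
Both reduce to m⁴·s·cd⁻².

Yes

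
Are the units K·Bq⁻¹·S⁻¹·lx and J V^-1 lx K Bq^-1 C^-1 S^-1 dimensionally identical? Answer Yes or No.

Yes

Left side:
  Bq = s⁻¹.
  So Bq⁻¹ = s.
  S = kg⁻¹·m⁻²·s³·A².
  So S⁻¹ = kg·m²·s⁻³·A⁻².
  lx = m⁻²·cd.
  Combining: K·Bq⁻¹·S⁻¹·lx = K · s · (kg·m²·s⁻³·A⁻²) · (m⁻²·cd) = kg·s⁻²·A⁻²·K·cd.
Right side:
  J = N·m (work = force × distance),
      = kg·m²·s⁻².
  V = W/A (potential = power per current),
      = kg·m²·s⁻³·A⁻¹.
  So V⁻¹ = kg⁻¹·m⁻²·s³·A.
  lx = lm/m² (illuminance = luminous flux per area),
      = m⁻²·cd.
  Bq = 1/s = s⁻¹ (activity is decays per second).
  So Bq⁻¹ = s.
  C = A·s = s·A (charge = current × time).
  So C⁻¹ = s⁻¹·A⁻¹.
  S = 1/Ω (conductance is reciprocal resistance),
      = kg⁻¹·m⁻²·s³·A².
  So S⁻¹ = kg·m²·s⁻³·A⁻².
  Combining: J·V⁻¹·lx·K·Bq⁻¹·C⁻¹·S⁻¹ = (kg·m²·s⁻²) · (kg⁻¹·m⁻²·s³·A) · (m⁻²·cd) · K · s · (s⁻¹·A⁻¹) · (kg·m²·s⁻³·A⁻²) = kg·s⁻²·A⁻²·K·cd.
Both reduce to kg·s⁻²·A⁻²·K·cd.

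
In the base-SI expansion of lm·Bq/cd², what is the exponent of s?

-1

lm = cd·sr = cd (luminous flux; sr is dimensionless).
Bq = 1/s = s⁻¹ (activity is decays per second).
Combining: lm·Bq·cd⁻² = cd · s⁻¹ · cd⁻² = s⁻¹·cd⁻¹.
The exponent of s is -1.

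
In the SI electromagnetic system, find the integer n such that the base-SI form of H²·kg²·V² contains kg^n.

H = kg·m²·s⁻²·A⁻².
So H² = kg²·m⁴·s⁻⁴·A⁻⁴.
V = kg·m²·s⁻³·A⁻¹.
So V² = kg²·m⁴·s⁻⁶·A⁻².
Combining: H²·kg²·V² = (kg²·m⁴·s⁻⁴·A⁻⁴) · kg² · (kg²·m⁴·s⁻⁶·A⁻²) = kg⁶·m⁸·s⁻¹⁰·A⁻⁶.
The exponent of kg is 6.

6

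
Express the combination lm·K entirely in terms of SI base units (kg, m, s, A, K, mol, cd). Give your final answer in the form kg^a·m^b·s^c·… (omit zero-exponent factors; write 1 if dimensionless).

lm = cd.
Combining: lm·K = cd · K = K·cd.

K·cd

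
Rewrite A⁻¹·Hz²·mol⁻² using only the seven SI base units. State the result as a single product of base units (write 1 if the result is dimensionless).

s⁻²·A⁻¹·mol⁻²

Hz = 1/s = s⁻¹ (frequency is cycles per second).
So Hz² = s⁻².
Combining: A⁻¹·Hz²·mol⁻² = A⁻¹ · s⁻² · mol⁻² = s⁻²·A⁻¹·mol⁻².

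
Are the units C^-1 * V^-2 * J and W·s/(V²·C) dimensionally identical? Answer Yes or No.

Yes

Left side:
  C = A·s = s·A (charge = current × time).
  So C⁻¹ = s⁻¹·A⁻¹.
  V = W/A (potential = power per current),
      = kg·m²·s⁻³·A⁻¹.
  So V⁻² = kg⁻²·m⁻⁴·s⁶·A².
  J = N·m (work = force × distance),
      = kg·m²·s⁻².
  Combining: C⁻¹·V⁻²·J = (s⁻¹·A⁻¹) · (kg⁻²·m⁻⁴·s⁶·A²) · (kg·m²·s⁻²) = kg⁻¹·m⁻²·s³·A.
Right side:
  W = J/s (power = energy per time),
      = kg·m²·s⁻³.
  V = W/A (potential = power per current),
      = kg·m²·s⁻³·A⁻¹.
  So V⁻² = kg⁻²·m⁻⁴·s⁶·A².
  C = A·s = s·A (charge = current × time).
  So C⁻¹ = s⁻¹·A⁻¹.
  Combining: W·s·V⁻²·C⁻¹ = (kg·m²·s⁻³) · s · (kg⁻²·m⁻⁴·s⁶·A²) · (s⁻¹·A⁻¹) = kg⁻¹·m⁻²·s³·A.
Both reduce to kg⁻¹·m⁻²·s³·A.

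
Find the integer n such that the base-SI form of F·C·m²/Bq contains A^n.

3

F = kg⁻¹·m⁻²·s⁴·A².
C = s·A.
Bq = s⁻¹.
So Bq⁻¹ = s.
Combining: F·C·m²·Bq⁻¹ = (kg⁻¹·m⁻²·s⁴·A²) · (s·A) · m² · s = kg⁻¹·s⁶·A³.
The exponent of A is 3.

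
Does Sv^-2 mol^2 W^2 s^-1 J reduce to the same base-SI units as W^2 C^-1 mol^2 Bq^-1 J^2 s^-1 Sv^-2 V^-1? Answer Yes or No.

Left side:
  Sv = J/kg (equivalent dose = energy per mass),
      = m²·s⁻².
  So Sv⁻² = m⁻⁴·s⁴.
  W = J/s (power = energy per time),
      = kg·m²·s⁻³.
  So W² = kg²·m⁴·s⁻⁶.
  J = N·m (work = force × distance),
      = kg·m²·s⁻².
  Combining: Sv⁻²·mol²·W²·s⁻¹·J = (m⁻⁴·s⁴) · mol² · (kg²·m⁴·s⁻⁶) · s⁻¹ · (kg·m²·s⁻²) = kg³·m²·s⁻⁵·mol².
Right side:
  W = J/s (power = energy per time),
      = kg·m²·s⁻³.
  So W² = kg²·m⁴·s⁻⁶.
  C = A·s = s·A (charge = current × time).
  So C⁻¹ = s⁻¹·A⁻¹.
  Bq = 1/s = s⁻¹ (activity is decays per second).
  So Bq⁻¹ = s.
  J = N·m (work = force × distance),
      = kg·m²·s⁻².
  So J² = kg²·m⁴·s⁻⁴.
  Sv = J/kg (equivalent dose = energy per mass),
      = m²·s⁻².
  So Sv⁻² = m⁻⁴·s⁴.
  V = W/A (potential = power per current),
      = kg·m²·s⁻³·A⁻¹.
  So V⁻¹ = kg⁻¹·m⁻²·s³·A.
  Combining: W²·C⁻¹·mol²·Bq⁻¹·J²·s⁻¹·Sv⁻²·V⁻¹ = (kg²·m⁴·s⁻⁶) · (s⁻¹·A⁻¹) · mol² · s · (kg²·m⁴·s⁻⁴) · s⁻¹ · (m⁻⁴·s⁴) · (kg⁻¹·m⁻²·s³·A) = kg³·m²·s⁻⁴·mol².
Left is kg³·m²·s⁻⁵·mol²; right is kg³·m²·s⁻⁴·mol² — different.

No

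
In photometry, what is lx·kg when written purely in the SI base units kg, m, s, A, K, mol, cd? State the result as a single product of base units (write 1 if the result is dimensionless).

kg·m⁻²·cd

lx = lm/m² (illuminance = luminous flux per area),
    = m⁻²·cd.
Combining: lx·kg = (m⁻²·cd) · kg = kg·m⁻²·cd.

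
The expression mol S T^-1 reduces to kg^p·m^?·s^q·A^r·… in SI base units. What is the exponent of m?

S = 1/Ω (conductance is reciprocal resistance),
    = kg⁻¹·m⁻²·s³·A².
T = Wb/m² (flux density = flux per area),
    = kg·s⁻²·A⁻¹.
So T⁻¹ = kg⁻¹·s²·A.
Combining: mol·S·T⁻¹ = mol · (kg⁻¹·m⁻²·s³·A²) · (kg⁻¹·s²·A) = kg⁻²·m⁻²·s⁵·A³·mol.
The exponent of m is -2.

-2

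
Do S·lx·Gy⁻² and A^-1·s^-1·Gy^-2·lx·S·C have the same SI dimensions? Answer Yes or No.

Yes

Left side:
  S = 1/Ω (conductance is reciprocal resistance),
      = kg⁻¹·m⁻²·s³·A².
  lx = lm/m² (illuminance = luminous flux per area),
      = m⁻²·cd.
  Gy = J/kg (absorbed dose = energy per mass),
      = m²·s⁻².
  So Gy⁻² = m⁻⁴·s⁴.
  Combining: S·lx·Gy⁻² = (kg⁻¹·m⁻²·s³·A²) · (m⁻²·cd) · (m⁻⁴·s⁴) = kg⁻¹·m⁻⁸·s⁷·A²·cd.
Right side:
  Gy = J/kg (absorbed dose = energy per mass),
      = m²·s⁻².
  So Gy⁻² = m⁻⁴·s⁴.
  lx = lm/m² (illuminance = luminous flux per area),
      = m⁻²·cd.
  S = 1/Ω (conductance is reciprocal resistance),
      = kg⁻¹·m⁻²·s³·A².
  C = A·s = s·A (charge = current × time).
  Combining: A⁻¹·s⁻¹·Gy⁻²·lx·S·C = A⁻¹ · s⁻¹ · (m⁻⁴·s⁴) · (m⁻²·cd) · (kg⁻¹·m⁻²·s³·A²) · (s·A) = kg⁻¹·m⁻⁸·s⁷·A²·cd.
Both reduce to kg⁻¹·m⁻⁸·s⁷·A²·cd.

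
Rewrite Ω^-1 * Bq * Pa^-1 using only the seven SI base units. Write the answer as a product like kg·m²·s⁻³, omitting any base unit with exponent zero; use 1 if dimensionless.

Ω = V/A (resistance = voltage per current),
    = kg·m²·s⁻³·A⁻².
So Ω⁻¹ = kg⁻¹·m⁻²·s³·A².
Bq = 1/s = s⁻¹ (activity is decays per second).
Pa = N/m² (pressure = force per area),
    = kg·m⁻¹·s⁻².
So Pa⁻¹ = kg⁻¹·m·s².
Combining: Ω⁻¹·Bq·Pa⁻¹ = (kg⁻¹·m⁻²·s³·A²) · s⁻¹ · (kg⁻¹·m·s²) = kg⁻²·m⁻¹·s⁴·A².

kg⁻²·m⁻¹·s⁴·A²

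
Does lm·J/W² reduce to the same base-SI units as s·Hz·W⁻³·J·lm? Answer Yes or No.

No

Left side:
  lm = cd·sr = cd (luminous flux; sr is dimensionless).
  J = N·m (work = force × distance),
      = kg·m²·s⁻².
  W = J/s (power = energy per time),
      = kg·m²·s⁻³.
  So W⁻² = kg⁻²·m⁻⁴·s⁶.
  Combining: lm·J·W⁻² = cd · (kg·m²·s⁻²) · (kg⁻²·m⁻⁴·s⁶) = kg⁻¹·m⁻²·s⁴·cd.
Right side:
  Hz = 1/s = s⁻¹ (frequency is cycles per second).
  W = J/s (power = energy per time),
      = kg·m²·s⁻³.
  So W⁻³ = kg⁻³·m⁻⁶·s⁹.
  J = N·m (work = force × distance),
      = kg·m²·s⁻².
  lm = cd·sr = cd (luminous flux; sr is dimensionless).
  Combining: s·Hz·W⁻³·J·lm = s · s⁻¹ · (kg⁻³·m⁻⁶·s⁹) · (kg·m²·s⁻²) · cd = kg⁻²·m⁻⁴·s⁷·cd.
Left is kg⁻¹·m⁻²·s⁴·cd; right is kg⁻²·m⁻⁴·s⁷·cd — different.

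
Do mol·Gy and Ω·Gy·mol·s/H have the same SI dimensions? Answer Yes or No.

Left side:
  Gy = m²·s⁻².
  Combining: mol·Gy = mol · (m²·s⁻²) = m²·s⁻²·mol.
Right side:
  H = kg·m²·s⁻²·A⁻².
  So H⁻¹ = kg⁻¹·m⁻²·s²·A².
  Ω = kg·m²·s⁻³·A⁻².
  Gy = m²·s⁻².
  Combining: H⁻¹·Ω·Gy·mol·s = (kg⁻¹·m⁻²·s²·A²) · (kg·m²·s⁻³·A⁻²) · (m²·s⁻²) · mol · s = m²·s⁻²·mol.
Both reduce to m²·s⁻²·mol.

Yes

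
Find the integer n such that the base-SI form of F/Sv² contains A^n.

2

Sv = m²·s⁻².
So Sv⁻² = m⁻⁴·s⁴.
F = kg⁻¹·m⁻²·s⁴·A².
Combining: Sv⁻²·F = (m⁻⁴·s⁴) · (kg⁻¹·m⁻²·s⁴·A²) = kg⁻¹·m⁻⁶·s⁸·A².
The exponent of A is 2.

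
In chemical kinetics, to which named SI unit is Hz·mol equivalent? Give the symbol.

kat

Hz = 1/s = s⁻¹ (frequency is cycles per second).
Combining: Hz·mol = s⁻¹ · mol = s⁻¹·mol.
s⁻¹·mol is the base-SI form of the katal.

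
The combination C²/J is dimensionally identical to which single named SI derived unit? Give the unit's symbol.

F

C = A·s = s·A (charge = current × time).
So C² = s²·A².
J = N·m (work = force × distance),
    = kg·m²·s⁻².
So J⁻¹ = kg⁻¹·m⁻²·s².
Combining: C²·J⁻¹ = (s²·A²) · (kg⁻¹·m⁻²·s²) = kg⁻¹·m⁻²·s⁴·A².
kg⁻¹·m⁻²·s⁴·A² is the base-SI form of the farad.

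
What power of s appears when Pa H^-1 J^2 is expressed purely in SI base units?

-4

Pa = kg·m⁻¹·s⁻².
H = kg·m²·s⁻²·A⁻².
So H⁻¹ = kg⁻¹·m⁻²·s²·A².
J = kg·m²·s⁻².
So J² = kg²·m⁴·s⁻⁴.
Combining: Pa·H⁻¹·J² = (kg·m⁻¹·s⁻²) · (kg⁻¹·m⁻²·s²·A²) · (kg²·m⁴·s⁻⁴) = kg²·m·s⁻⁴·A².
The exponent of s is -4.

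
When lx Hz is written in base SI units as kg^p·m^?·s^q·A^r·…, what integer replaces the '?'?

lx = lm/m² (illuminance = luminous flux per area),
    = m⁻²·cd.
Hz = 1/s = s⁻¹ (frequency is cycles per second).
Combining: lx·Hz = (m⁻²·cd) · s⁻¹ = m⁻²·s⁻¹·cd.
The exponent of m is -2.

-2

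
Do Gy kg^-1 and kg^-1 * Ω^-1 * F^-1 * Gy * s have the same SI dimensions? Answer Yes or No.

Left side:
  Gy = J/kg (absorbed dose = energy per mass),
      = m²·s⁻².
  Combining: Gy·kg⁻¹ = (m²·s⁻²) · kg⁻¹ = kg⁻¹·m²·s⁻².
Right side:
  Ω = kg·m²·s⁻³·A⁻².
  So Ω⁻¹ = kg⁻¹·m⁻²·s³·A².
  F = kg⁻¹·m⁻²·s⁴·A².
  So F⁻¹ = kg·m²·s⁻⁴·A⁻².
  Gy = m²·s⁻².
  Combining: kg⁻¹·Ω⁻¹·F⁻¹·Gy·s = kg⁻¹ · (kg⁻¹·m⁻²·s³·A²) · (kg·m²·s⁻⁴·A⁻²) · (m²·s⁻²) · s = kg⁻¹·m²·s⁻².
Both reduce to kg⁻¹·m²·s⁻².

Yes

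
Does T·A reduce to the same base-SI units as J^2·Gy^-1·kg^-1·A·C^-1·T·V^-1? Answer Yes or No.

Yes

Left side:
  T = kg·s⁻²·A⁻¹.
  Combining: T·A = (kg·s⁻²·A⁻¹) · A = kg·s⁻².
Right side:
  J = kg·m²·s⁻².
  So J² = kg²·m⁴·s⁻⁴.
  Gy = m²·s⁻².
  So Gy⁻¹ = m⁻²·s².
  C = s·A.
  So C⁻¹ = s⁻¹·A⁻¹.
  T = kg·s⁻²·A⁻¹.
  V = kg·m²·s⁻³·A⁻¹.
  So V⁻¹ = kg⁻¹·m⁻²·s³·A.
  Combining: J²·Gy⁻¹·kg⁻¹·A·C⁻¹·T·V⁻¹ = (kg²·m⁴·s⁻⁴) · (m⁻²·s²) · kg⁻¹ · A · (s⁻¹·A⁻¹) · (kg·s⁻²·A⁻¹) · (kg⁻¹·m⁻²·s³·A) = kg·s⁻².
Both reduce to kg·s⁻².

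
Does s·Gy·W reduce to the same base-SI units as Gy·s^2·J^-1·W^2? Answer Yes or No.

Left side:
  Gy = m²·s⁻².
  W = kg·m²·s⁻³.
  Combining: s·Gy·W = s · (m²·s⁻²) · (kg·m²·s⁻³) = kg·m⁴·s⁻⁴.
Right side:
  Gy = m²·s⁻².
  J = kg·m²·s⁻².
  So J⁻¹ = kg⁻¹·m⁻²·s².
  W = kg·m²·s⁻³.
  So W² = kg²·m⁴·s⁻⁶.
  Combining: Gy·s²·J⁻¹·W² = (m²·s⁻²) · s² · (kg⁻¹·m⁻²·s²) · (kg²·m⁴·s⁻⁶) = kg·m⁴·s⁻⁴.
Both reduce to kg·m⁴·s⁻⁴.

Yes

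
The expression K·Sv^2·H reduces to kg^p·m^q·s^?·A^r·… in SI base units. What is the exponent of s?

-6

Sv = m²·s⁻².
So Sv² = m⁴·s⁻⁴.
H = kg·m²·s⁻²·A⁻².
Combining: K·Sv²·H = K · (m⁴·s⁻⁴) · (kg·m²·s⁻²·A⁻²) = kg·m⁶·s⁻⁶·A⁻²·K.
The exponent of s is -6.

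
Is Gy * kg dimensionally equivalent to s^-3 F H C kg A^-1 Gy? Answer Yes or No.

Yes

Left side:
  Gy = J/kg (absorbed dose = energy per mass),
      = m²·s⁻².
  Combining: Gy·kg = (m²·s⁻²) · kg = kg·m²·s⁻².
Right side:
  F = C/V (capacitance = charge per voltage),
      = A·s/(kg·m²·s⁻³·A⁻¹) (substituting C and V),
      = kg⁻¹·m⁻²·s⁴·A².
  H = Wb/A (inductance = flux per current),
      = kg·m²·s⁻²·A⁻².
  C = A·s = s·A (charge = current × time).
  Gy = J/kg (absorbed dose = energy per mass),
      = m²·s⁻².
  Combining: s⁻³·F·H·C·kg·A⁻¹·Gy = s⁻³ · (kg⁻¹·m⁻²·s⁴·A²) · (kg·m²·s⁻²·A⁻²) · (s·A) · kg · A⁻¹ · (m²·s⁻²) = kg·m²·s⁻².
Both reduce to kg·m²·s⁻².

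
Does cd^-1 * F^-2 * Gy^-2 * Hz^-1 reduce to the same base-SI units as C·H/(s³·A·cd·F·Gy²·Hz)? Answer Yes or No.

Left side:
  F = kg⁻¹·m⁻²·s⁴·A².
  So F⁻² = kg²·m⁴·s⁻⁸·A⁻⁴.
  Gy = m²·s⁻².
  So Gy⁻² = m⁻⁴·s⁴.
  Hz = s⁻¹.
  So Hz⁻¹ = s.
  Combining: cd⁻¹·F⁻²·Gy⁻²·Hz⁻¹ = cd⁻¹ · (kg²·m⁴·s⁻⁸·A⁻⁴) · (m⁻⁴·s⁴) · s = kg²·s⁻³·A⁻⁴·cd⁻¹.
Right side:
  C = s·A.
  H = kg·m²·s⁻²·A⁻².
  F = kg⁻¹·m⁻²·s⁴·A².
  So F⁻¹ = kg·m²·s⁻⁴·A⁻².
  Gy = m²·s⁻².
  So Gy⁻² = m⁻⁴·s⁴.
  Hz = s⁻¹.
  So Hz⁻¹ = s.
  Combining: s⁻³·C·H·A⁻¹·cd⁻¹·F⁻¹·Gy⁻²·Hz⁻¹ = s⁻³ · (s·A) · (kg·m²·s⁻²·A⁻²) · A⁻¹ · cd⁻¹ · (kg·m²·s⁻⁴·A⁻²) · (m⁻⁴·s⁴) · s = kg²·s⁻³·A⁻⁴·cd⁻¹.
Both reduce to kg²·s⁻³·A⁻⁴·cd⁻¹.

Yes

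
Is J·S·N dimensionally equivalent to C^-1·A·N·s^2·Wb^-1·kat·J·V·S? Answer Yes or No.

Left side:
  J = kg·m²·s⁻².
  S = kg⁻¹·m⁻²·s³·A².
  N = kg·m·s⁻².
  Combining: J·S·N = (kg·m²·s⁻²) · (kg⁻¹·m⁻²·s³·A²) · (kg·m·s⁻²) = kg·m·s⁻¹·A².
Right side:
  C = s·A.
  So C⁻¹ = s⁻¹·A⁻¹.
  N = kg·m·s⁻².
  Wb = kg·m²·s⁻²·A⁻¹.
  So Wb⁻¹ = kg⁻¹·m⁻²·s²·A.
  kat = s⁻¹·mol.
  J = kg·m²·s⁻².
  V = kg·m²·s⁻³·A⁻¹.
  S = kg⁻¹·m⁻²·s³·A².
  Combining: C⁻¹·A·N·s²·Wb⁻¹·kat·J·V·S = (s⁻¹·A⁻¹) · A · (kg·m·s⁻²) · s² · (kg⁻¹·m⁻²·s²·A) · (s⁻¹·mol) · (kg·m²·s⁻²) · (kg·m²·s⁻³·A⁻¹) · (kg⁻¹·m⁻²·s³·A²) = kg·m·s⁻²·A²·mol.
Left is kg·m·s⁻¹·A²; right is kg·m·s⁻²·A²·mol — different.

No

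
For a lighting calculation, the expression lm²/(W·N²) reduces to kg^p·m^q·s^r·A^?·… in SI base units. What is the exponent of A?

0

W = J/s (power = energy per time),
    = kg·m²·s⁻³.
So W⁻¹ = kg⁻¹·m⁻²·s³.
N = kg·m/s² = kg·m·s⁻² (force = mass × acceleration).
So N⁻² = kg⁻²·m⁻²·s⁴.
lm = cd·sr = cd (luminous flux; sr is dimensionless).
So lm² = cd².
Combining: W⁻¹·N⁻²·lm² = (kg⁻¹·m⁻²·s³) · (kg⁻²·m⁻²·s⁴) · cd² = kg⁻³·m⁻⁴·s⁷·cd².
The exponent of A is 0.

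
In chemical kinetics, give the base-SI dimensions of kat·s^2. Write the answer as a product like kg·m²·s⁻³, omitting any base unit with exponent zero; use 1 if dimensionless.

kat = mol/s = s⁻¹·mol (catalytic activity).
Combining: kat·s² = (s⁻¹·mol) · s² = s·mol.

s·mol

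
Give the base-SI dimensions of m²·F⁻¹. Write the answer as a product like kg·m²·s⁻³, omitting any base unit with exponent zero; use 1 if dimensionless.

kg·m⁴·s⁻⁴·A⁻²

F = C/V (capacitance = charge per voltage),
    = A·s/(kg·m²·s⁻³·A⁻¹) (substituting C and V),
    = kg⁻¹·m⁻²·s⁴·A².
So F⁻¹ = kg·m²·s⁻⁴·A⁻².
Combining: m²·F⁻¹ = m² · (kg·m²·s⁻⁴·A⁻²) = kg·m⁴·s⁻⁴·A⁻².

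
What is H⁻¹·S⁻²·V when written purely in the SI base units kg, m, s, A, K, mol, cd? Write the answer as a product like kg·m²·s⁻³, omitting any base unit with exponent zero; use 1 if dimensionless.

H = Wb/A (inductance = flux per current),
    = kg·m²·s⁻²·A⁻².
So H⁻¹ = kg⁻¹·m⁻²·s²·A².
S = 1/Ω (conductance is reciprocal resistance),
    = kg⁻¹·m⁻²·s³·A².
So S⁻² = kg²·m⁴·s⁻⁶·A⁻⁴.
V = W/A (potential = power per current),
    = kg·m²·s⁻³·A⁻¹.
Combining: H⁻¹·S⁻²·V = (kg⁻¹·m⁻²·s²·A²) · (kg²·m⁴·s⁻⁶·A⁻⁴) · (kg·m²·s⁻³·A⁻¹) = kg²·m⁴·s⁻⁷·A⁻³.

kg²·m⁴·s⁻⁷·A⁻³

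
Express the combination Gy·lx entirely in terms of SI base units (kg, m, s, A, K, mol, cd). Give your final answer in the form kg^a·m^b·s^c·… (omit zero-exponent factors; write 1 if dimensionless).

s⁻²·cd

Gy = m²·s⁻².
lx = m⁻²·cd.
Combining: Gy·lx = (m²·s⁻²) · (m⁻²·cd) = s⁻²·cd.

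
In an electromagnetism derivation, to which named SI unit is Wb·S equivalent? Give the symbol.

Wb = V·s (flux: a volt is a weber per second),
    = kg·m²·s⁻²·A⁻¹.
S = 1/Ω (conductance is reciprocal resistance),
    = kg⁻¹·m⁻²·s³·A².
Combining: Wb·S = (kg·m²·s⁻²·A⁻¹) · (kg⁻¹·m⁻²·s³·A²) = s·A.
s·A is the base-SI form of the coulomb.

C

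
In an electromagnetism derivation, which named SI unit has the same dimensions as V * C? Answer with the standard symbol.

J

V = W/A (potential = power per current),
    = kg·m²·s⁻³·A⁻¹.
C = A·s = s·A (charge = current × time).
Combining: V·C = (kg·m²·s⁻³·A⁻¹) · (s·A) = kg·m²·s⁻².
kg·m²·s⁻² is the base-SI form of the joule.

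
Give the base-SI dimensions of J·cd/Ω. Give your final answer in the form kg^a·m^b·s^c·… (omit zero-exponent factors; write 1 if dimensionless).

Ω = V/A (resistance = voltage per current),
    = kg·m²·s⁻³·A⁻².
So Ω⁻¹ = kg⁻¹·m⁻²·s³·A².
J = N·m (work = force × distance),
    = kg·m²·s⁻².
Combining: Ω⁻¹·J·cd = (kg⁻¹·m⁻²·s³·A²) · (kg·m²·s⁻²) · cd = s·A²·cd.

s·A²·cd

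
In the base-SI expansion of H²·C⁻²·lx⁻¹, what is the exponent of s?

H = Wb/A (inductance = flux per current),
    = kg·m²·s⁻²·A⁻².
So H² = kg²·m⁴·s⁻⁴·A⁻⁴.
C = A·s = s·A (charge = current × time).
So C⁻² = s⁻²·A⁻².
lx = lm/m² (illuminance = luminous flux per area),
    = m⁻²·cd.
So lx⁻¹ = m²·cd⁻¹.
Combining: H²·C⁻²·lx⁻¹ = (kg²·m⁴·s⁻⁴·A⁻⁴) · (s⁻²·A⁻²) · (m²·cd⁻¹) = kg²·m⁶·s⁻⁶·A⁻⁶·cd⁻¹.
The exponent of s is -6.

-6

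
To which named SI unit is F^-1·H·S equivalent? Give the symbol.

F = kg⁻¹·m⁻²·s⁴·A².
So F⁻¹ = kg·m²·s⁻⁴·A⁻².
H = kg·m²·s⁻²·A⁻².
S = kg⁻¹·m⁻²·s³·A².
Combining: F⁻¹·H·S = (kg·m²·s⁻⁴·A⁻²) · (kg·m²·s⁻²·A⁻²) · (kg⁻¹·m⁻²·s³·A²) = kg·m²·s⁻³·A⁻².
kg·m²·s⁻³·A⁻² is the base-SI form of the ohm.

Ω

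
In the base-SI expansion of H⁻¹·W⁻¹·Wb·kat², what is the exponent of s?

H = Wb/A (inductance = flux per current),
    = kg·m²·s⁻²·A⁻².
So H⁻¹ = kg⁻¹·m⁻²·s²·A².
W = J/s (power = energy per time),
    = kg·m²·s⁻³.
So W⁻¹ = kg⁻¹·m⁻²·s³.
Wb = V·s (flux: a volt is a weber per second),
    = kg·m²·s⁻²·A⁻¹.
kat = mol/s = s⁻¹·mol (catalytic activity).
So kat² = s⁻²·mol².
Combining: H⁻¹·W⁻¹·Wb·kat² = (kg⁻¹·m⁻²·s²·A²) · (kg⁻¹·m⁻²·s³) · (kg·m²·s⁻²·A⁻¹) · (s⁻²·mol²) = kg⁻¹·m⁻²·s·A·mol².
The exponent of s is 1.

1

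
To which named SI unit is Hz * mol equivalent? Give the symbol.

kat

Hz = 1/s = s⁻¹ (frequency is cycles per second).
Combining: Hz·mol = s⁻¹ · mol = s⁻¹·mol.
s⁻¹·mol is the base-SI form of the katal.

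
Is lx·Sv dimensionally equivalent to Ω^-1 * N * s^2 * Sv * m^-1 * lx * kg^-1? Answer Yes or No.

No

Left side:
  lx = m⁻²·cd.
  Sv = m²·s⁻².
  Combining: lx·Sv = (m⁻²·cd) · (m²·s⁻²) = s⁻²·cd.
Right side:
  Ω = V/A (resistance = voltage per current),
      = kg·m²·s⁻³·A⁻².
  So Ω⁻¹ = kg⁻¹·m⁻²·s³·A².
  N = kg·m/s² = kg·m·s⁻² (force = mass × acceleration).
  Sv = J/kg (equivalent dose = energy per mass),
      = m²·s⁻².
  lx = lm/m² (illuminance = luminous flux per area),
      = m⁻²·cd.
  Combining: Ω⁻¹·N·s²·Sv·m⁻¹·lx·kg⁻¹ = (kg⁻¹·m⁻²·s³·A²) · (kg·m·s⁻²) · s² · (m²·s⁻²) · m⁻¹ · (m⁻²·cd) · kg⁻¹ = kg⁻¹·m⁻²·s·A²·cd.
Left is s⁻²·cd; right is kg⁻¹·m⁻²·s·A²·cd — different.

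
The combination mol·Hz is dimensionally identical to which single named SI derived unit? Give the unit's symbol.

kat

Hz = 1/s = s⁻¹ (frequency is cycles per second).
Combining: mol·Hz = mol · s⁻¹ = s⁻¹·mol.
s⁻¹·mol is the base-SI form of the katal.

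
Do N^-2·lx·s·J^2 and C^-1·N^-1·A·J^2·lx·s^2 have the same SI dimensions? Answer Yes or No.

No

Left side:
  N = kg·m/s² = kg·m·s⁻² (force = mass × acceleration).
  So N⁻² = kg⁻²·m⁻²·s⁴.
  lx = lm/m² (illuminance = luminous flux per area),
      = m⁻²·cd.
  J = N·m (work = force × distance),
      = kg·m²·s⁻².
  So J² = kg²·m⁴·s⁻⁴.
  Combining: N⁻²·lx·s·J² = (kg⁻²·m⁻²·s⁴) · (m⁻²·cd) · s · (kg²·m⁴·s⁻⁴) = s·cd.
Right side:
  C = s·A.
  So C⁻¹ = s⁻¹·A⁻¹.
  N = kg·m·s⁻².
  So N⁻¹ = kg⁻¹·m⁻¹·s².
  J = kg·m²·s⁻².
  So J² = kg²·m⁴·s⁻⁴.
  lx = m⁻²·cd.
  Combining: C⁻¹·N⁻¹·A·J²·lx·s² = (s⁻¹·A⁻¹) · (kg⁻¹·m⁻¹·s²) · A · (kg²·m⁴·s⁻⁴) · (m⁻²·cd) · s² = kg·m·s⁻¹·cd.
Left is s·cd; right is kg·m·s⁻¹·cd — different.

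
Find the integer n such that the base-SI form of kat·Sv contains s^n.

-3

kat = s⁻¹·mol.
Sv = m²·s⁻².
Combining: kat·Sv = (s⁻¹·mol) · (m²·s⁻²) = m²·s⁻³·mol.
The exponent of s is -3.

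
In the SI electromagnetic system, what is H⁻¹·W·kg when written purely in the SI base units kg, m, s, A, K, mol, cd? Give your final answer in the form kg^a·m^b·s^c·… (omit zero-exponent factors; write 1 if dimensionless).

H = Wb/A (inductance = flux per current),
    = kg·m²·s⁻²·A⁻².
So H⁻¹ = kg⁻¹·m⁻²·s²·A².
W = J/s (power = energy per time),
    = kg·m²·s⁻³.
Combining: H⁻¹·W·kg = (kg⁻¹·m⁻²·s²·A²) · (kg·m²·s⁻³) · kg = kg·s⁻¹·A².

kg·s⁻¹·A²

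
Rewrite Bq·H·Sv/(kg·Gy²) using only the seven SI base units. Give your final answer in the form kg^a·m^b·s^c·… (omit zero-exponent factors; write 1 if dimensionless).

s⁻¹·A⁻²

Bq = s⁻¹.
H = kg·m²·s⁻²·A⁻².
Sv = m²·s⁻².
Gy = m²·s⁻².
So Gy⁻² = m⁻⁴·s⁴.
Combining: kg⁻¹·Bq·H·Sv·Gy⁻² = kg⁻¹ · s⁻¹ · (kg·m²·s⁻²·A⁻²) · (m²·s⁻²) · (m⁻⁴·s⁴) = s⁻¹·A⁻².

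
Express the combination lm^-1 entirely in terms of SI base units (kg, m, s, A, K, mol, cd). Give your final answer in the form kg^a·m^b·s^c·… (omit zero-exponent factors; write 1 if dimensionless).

lm = cd.
So lm⁻¹ = cd⁻¹.

cd⁻¹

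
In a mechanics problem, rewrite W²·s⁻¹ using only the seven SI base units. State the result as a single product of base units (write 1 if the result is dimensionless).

W = kg·m²·s⁻³.
So W² = kg²·m⁴·s⁻⁶.
Combining: W²·s⁻¹ = (kg²·m⁴·s⁻⁶) · s⁻¹ = kg²·m⁴·s⁻⁷.

kg²·m⁴·s⁻⁷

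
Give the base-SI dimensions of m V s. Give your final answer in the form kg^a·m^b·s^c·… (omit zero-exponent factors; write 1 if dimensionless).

kg·m³·s⁻²·A⁻¹

V = W/A (potential = power per current),
    = kg·m²·s⁻³·A⁻¹.
Combining: m·V·s = m · (kg·m²·s⁻³·A⁻¹) · s = kg·m³·s⁻²·A⁻¹.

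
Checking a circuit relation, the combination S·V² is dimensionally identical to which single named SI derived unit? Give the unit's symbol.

W

S = kg⁻¹·m⁻²·s³·A².
V = kg·m²·s⁻³·A⁻¹.
So V² = kg²·m⁴·s⁻⁶·A⁻².
Combining: S·V² = (kg⁻¹·m⁻²·s³·A²) · (kg²·m⁴·s⁻⁶·A⁻²) = kg·m²·s⁻³.
kg·m²·s⁻³ is the base-SI form of the watt.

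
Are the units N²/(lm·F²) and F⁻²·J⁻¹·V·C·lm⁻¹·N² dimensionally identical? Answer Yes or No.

Left side:
  lm = cd.
  So lm⁻¹ = cd⁻¹.
  F = kg⁻¹·m⁻²·s⁴·A².
  So F⁻² = kg²·m⁴·s⁻⁸·A⁻⁴.
  N = kg·m·s⁻².
  So N² = kg²·m²·s⁻⁴.
  Combining: lm⁻¹·F⁻²·N² = cd⁻¹ · (kg²·m⁴·s⁻⁸·A⁻⁴) · (kg²·m²·s⁻⁴) = kg⁴·m⁶·s⁻¹²·A⁻⁴·cd⁻¹.
Right side:
  F = C/V (capacitance = charge per voltage),
      = A·s/(kg·m²·s⁻³·A⁻¹) (substituting C and V),
      = kg⁻¹·m⁻²·s⁴·A².
  So F⁻² = kg²·m⁴·s⁻⁸·A⁻⁴.
  J = N·m (work = force × distance),
      = kg·m²·s⁻².
  So J⁻¹ = kg⁻¹·m⁻²·s².
  V = W/A (potential = power per current),
      = kg·m²·s⁻³·A⁻¹.
  C = A·s = s·A (charge = current × time).
  lm = cd·sr = cd (luminous flux; sr is dimensionless).
  So lm⁻¹ = cd⁻¹.
  N = kg·m/s² = kg·m·s⁻² (force = mass × acceleration).
  So N² = kg²·m²·s⁻⁴.
  Combining: F⁻²·J⁻¹·V·C·lm⁻¹·N² = (kg²·m⁴·s⁻⁸·A⁻⁴) · (kg⁻¹·m⁻²·s²) · (kg·m²·s⁻³·A⁻¹) · (s·A) · cd⁻¹ · (kg²·m²·s⁻⁴) = kg⁴·m⁶·s⁻¹²·A⁻⁴·cd⁻¹.
Both reduce to kg⁴·m⁶·s⁻¹²·A⁻⁴·cd⁻¹.

Yes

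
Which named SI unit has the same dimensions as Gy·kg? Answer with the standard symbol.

Gy = m²·s⁻².
Combining: Gy·kg = (m²·s⁻²) · kg = kg·m²·s⁻².
kg·m²·s⁻² is the base-SI form of the joule.

J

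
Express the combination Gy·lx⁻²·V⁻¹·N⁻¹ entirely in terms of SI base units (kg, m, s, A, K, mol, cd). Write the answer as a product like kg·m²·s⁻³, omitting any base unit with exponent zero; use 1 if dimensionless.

kg⁻²·m³·s³·A·cd⁻²

Gy = J/kg (absorbed dose = energy per mass),
    = m²·s⁻².
lx = lm/m² (illuminance = luminous flux per area),
    = m⁻²·cd.
So lx⁻² = m⁴·cd⁻².
V = W/A (potential = power per current),
    = kg·m²·s⁻³·A⁻¹.
So V⁻¹ = kg⁻¹·m⁻²·s³·A.
N = kg·m/s² = kg·m·s⁻² (force = mass × acceleration).
So N⁻¹ = kg⁻¹·m⁻¹·s².
Combining: Gy·lx⁻²·V⁻¹·N⁻¹ = (m²·s⁻²) · (m⁴·cd⁻²) · (kg⁻¹·m⁻²·s³·A) · (kg⁻¹·m⁻¹·s²) = kg⁻²·m³·s³·A·cd⁻².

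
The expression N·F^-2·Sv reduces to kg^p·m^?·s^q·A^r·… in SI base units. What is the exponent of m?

N = kg·m/s² = kg·m·s⁻² (force = mass × acceleration).
F = C/V (capacitance = charge per voltage),
    = A·s/(kg·m²·s⁻³·A⁻¹) (substituting C and V),
    = kg⁻¹·m⁻²·s⁴·A².
So F⁻² = kg²·m⁴·s⁻⁸·A⁻⁴.
Sv = J/kg (equivalent dose = energy per mass),
    = m²·s⁻².
Combining: N·F⁻²·Sv = (kg·m·s⁻²) · (kg²·m⁴·s⁻⁸·A⁻⁴) · (m²·s⁻²) = kg³·m⁷·s⁻¹²·A⁻⁴.
The exponent of m is 7.

7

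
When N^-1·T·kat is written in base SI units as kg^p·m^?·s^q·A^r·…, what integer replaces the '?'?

-1

N = kg·m·s⁻².
So N⁻¹ = kg⁻¹·m⁻¹·s².
T = kg·s⁻²·A⁻¹.
kat = s⁻¹·mol.
Combining: N⁻¹·T·kat = (kg⁻¹·m⁻¹·s²) · (kg·s⁻²·A⁻¹) · (s⁻¹·mol) = m⁻¹·s⁻¹·A⁻¹·mol.
The exponent of m is -1.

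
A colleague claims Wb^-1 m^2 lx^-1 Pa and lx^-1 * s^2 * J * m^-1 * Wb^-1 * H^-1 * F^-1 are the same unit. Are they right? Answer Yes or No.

Left side:
  Wb = V·s (flux: a volt is a weber per second),
      = kg·m²·s⁻²·A⁻¹.
  So Wb⁻¹ = kg⁻¹·m⁻²·s²·A.
  lx = lm/m² (illuminance = luminous flux per area),
      = m⁻²·cd.
  So lx⁻¹ = m²·cd⁻¹.
  Pa = N/m² (pressure = force per area),
      = kg·m⁻¹·s⁻².
  Combining: Wb⁻¹·m²·lx⁻¹·Pa = (kg⁻¹·m⁻²·s²·A) · m² · (m²·cd⁻¹) · (kg·m⁻¹·s⁻²) = m·A·cd⁻¹.
Right side:
  lx = lm/m² (illuminance = luminous flux per area),
      = m⁻²·cd.
  So lx⁻¹ = m²·cd⁻¹.
  J = N·m (work = force × distance),
      = kg·m²·s⁻².
  Wb = V·s (flux: a volt is a weber per second),
      = kg·m²·s⁻²·A⁻¹.
  So Wb⁻¹ = kg⁻¹·m⁻²·s²·A.
  H = Wb/A (inductance = flux per current),
      = kg·m²·s⁻²·A⁻².
  So H⁻¹ = kg⁻¹·m⁻²·s²·A².
  F = C/V (capacitance = charge per voltage),
      = A·s/(kg·m²·s⁻³·A⁻¹) (substituting C and V),
      = kg⁻¹·m⁻²·s⁴·A².
  So F⁻¹ = kg·m²·s⁻⁴·A⁻².
  Combining: lx⁻¹·s²·J·m⁻¹·Wb⁻¹·H⁻¹·F⁻¹ = (m²·cd⁻¹) · s² · (kg·m²·s⁻²) · m⁻¹ · (kg⁻¹·m⁻²·s²·A) · (kg⁻¹·m⁻²·s²·A²) · (kg·m²·s⁻⁴·A⁻²) = m·A·cd⁻¹.
Both reduce to m·A·cd⁻¹.

Yes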